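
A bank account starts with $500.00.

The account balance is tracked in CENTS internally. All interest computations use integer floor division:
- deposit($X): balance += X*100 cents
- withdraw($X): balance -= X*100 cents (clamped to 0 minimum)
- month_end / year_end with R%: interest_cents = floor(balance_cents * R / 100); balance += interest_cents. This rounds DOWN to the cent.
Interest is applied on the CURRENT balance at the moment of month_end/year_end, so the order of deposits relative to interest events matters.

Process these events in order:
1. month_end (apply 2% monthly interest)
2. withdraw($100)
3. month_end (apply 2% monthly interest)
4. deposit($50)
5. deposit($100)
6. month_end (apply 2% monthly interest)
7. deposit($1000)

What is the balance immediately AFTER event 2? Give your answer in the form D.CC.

Answer: 410.00

Derivation:
After 1 (month_end (apply 2% monthly interest)): balance=$510.00 total_interest=$10.00
After 2 (withdraw($100)): balance=$410.00 total_interest=$10.00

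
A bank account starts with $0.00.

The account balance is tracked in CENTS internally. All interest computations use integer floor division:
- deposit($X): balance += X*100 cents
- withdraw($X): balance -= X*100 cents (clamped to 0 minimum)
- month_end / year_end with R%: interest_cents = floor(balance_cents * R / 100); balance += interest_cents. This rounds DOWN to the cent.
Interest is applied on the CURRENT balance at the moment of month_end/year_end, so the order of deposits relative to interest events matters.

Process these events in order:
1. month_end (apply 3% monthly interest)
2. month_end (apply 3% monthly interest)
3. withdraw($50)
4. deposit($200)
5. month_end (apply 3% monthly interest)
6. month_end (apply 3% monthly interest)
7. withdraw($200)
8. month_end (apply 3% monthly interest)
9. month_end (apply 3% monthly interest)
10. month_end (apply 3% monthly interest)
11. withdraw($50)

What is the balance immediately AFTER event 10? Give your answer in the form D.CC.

Answer: 13.29

Derivation:
After 1 (month_end (apply 3% monthly interest)): balance=$0.00 total_interest=$0.00
After 2 (month_end (apply 3% monthly interest)): balance=$0.00 total_interest=$0.00
After 3 (withdraw($50)): balance=$0.00 total_interest=$0.00
After 4 (deposit($200)): balance=$200.00 total_interest=$0.00
After 5 (month_end (apply 3% monthly interest)): balance=$206.00 total_interest=$6.00
After 6 (month_end (apply 3% monthly interest)): balance=$212.18 total_interest=$12.18
After 7 (withdraw($200)): balance=$12.18 total_interest=$12.18
After 8 (month_end (apply 3% monthly interest)): balance=$12.54 total_interest=$12.54
After 9 (month_end (apply 3% monthly interest)): balance=$12.91 total_interest=$12.91
After 10 (month_end (apply 3% monthly interest)): balance=$13.29 total_interest=$13.29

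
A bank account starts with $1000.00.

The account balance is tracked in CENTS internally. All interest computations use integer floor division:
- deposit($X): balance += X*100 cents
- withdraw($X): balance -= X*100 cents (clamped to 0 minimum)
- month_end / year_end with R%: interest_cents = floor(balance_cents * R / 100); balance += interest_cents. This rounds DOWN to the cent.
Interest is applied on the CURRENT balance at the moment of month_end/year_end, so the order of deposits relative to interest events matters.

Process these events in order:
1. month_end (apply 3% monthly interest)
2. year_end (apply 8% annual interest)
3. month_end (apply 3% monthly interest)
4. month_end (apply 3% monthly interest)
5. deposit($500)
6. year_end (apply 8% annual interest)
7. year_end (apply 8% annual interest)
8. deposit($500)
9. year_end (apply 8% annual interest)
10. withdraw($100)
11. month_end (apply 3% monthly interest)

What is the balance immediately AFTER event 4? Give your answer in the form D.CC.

After 1 (month_end (apply 3% monthly interest)): balance=$1030.00 total_interest=$30.00
After 2 (year_end (apply 8% annual interest)): balance=$1112.40 total_interest=$112.40
After 3 (month_end (apply 3% monthly interest)): balance=$1145.77 total_interest=$145.77
After 4 (month_end (apply 3% monthly interest)): balance=$1180.14 total_interest=$180.14

Answer: 1180.14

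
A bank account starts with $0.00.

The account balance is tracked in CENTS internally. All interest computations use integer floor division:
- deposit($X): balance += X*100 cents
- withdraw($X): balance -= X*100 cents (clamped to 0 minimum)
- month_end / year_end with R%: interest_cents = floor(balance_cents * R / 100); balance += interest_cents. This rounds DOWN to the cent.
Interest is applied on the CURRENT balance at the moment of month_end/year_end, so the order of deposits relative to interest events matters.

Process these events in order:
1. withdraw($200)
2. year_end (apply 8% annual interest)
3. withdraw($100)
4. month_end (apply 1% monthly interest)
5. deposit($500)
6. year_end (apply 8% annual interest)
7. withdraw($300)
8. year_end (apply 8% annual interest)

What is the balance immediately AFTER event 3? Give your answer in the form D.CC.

After 1 (withdraw($200)): balance=$0.00 total_interest=$0.00
After 2 (year_end (apply 8% annual interest)): balance=$0.00 total_interest=$0.00
After 3 (withdraw($100)): balance=$0.00 total_interest=$0.00

Answer: 0.00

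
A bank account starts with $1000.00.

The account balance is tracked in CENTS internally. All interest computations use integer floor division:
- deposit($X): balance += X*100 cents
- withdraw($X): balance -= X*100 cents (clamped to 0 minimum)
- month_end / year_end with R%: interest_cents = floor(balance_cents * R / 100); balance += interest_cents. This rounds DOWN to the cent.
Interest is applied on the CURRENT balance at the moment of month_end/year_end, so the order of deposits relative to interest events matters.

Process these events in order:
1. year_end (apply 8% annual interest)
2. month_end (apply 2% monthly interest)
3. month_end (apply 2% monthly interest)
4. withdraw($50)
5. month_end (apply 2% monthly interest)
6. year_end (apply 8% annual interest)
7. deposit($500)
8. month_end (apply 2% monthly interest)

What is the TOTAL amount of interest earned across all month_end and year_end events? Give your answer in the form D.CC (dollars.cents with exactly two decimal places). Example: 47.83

Answer: 266.35

Derivation:
After 1 (year_end (apply 8% annual interest)): balance=$1080.00 total_interest=$80.00
After 2 (month_end (apply 2% monthly interest)): balance=$1101.60 total_interest=$101.60
After 3 (month_end (apply 2% monthly interest)): balance=$1123.63 total_interest=$123.63
After 4 (withdraw($50)): balance=$1073.63 total_interest=$123.63
After 5 (month_end (apply 2% monthly interest)): balance=$1095.10 total_interest=$145.10
After 6 (year_end (apply 8% annual interest)): balance=$1182.70 total_interest=$232.70
After 7 (deposit($500)): balance=$1682.70 total_interest=$232.70
After 8 (month_end (apply 2% monthly interest)): balance=$1716.35 total_interest=$266.35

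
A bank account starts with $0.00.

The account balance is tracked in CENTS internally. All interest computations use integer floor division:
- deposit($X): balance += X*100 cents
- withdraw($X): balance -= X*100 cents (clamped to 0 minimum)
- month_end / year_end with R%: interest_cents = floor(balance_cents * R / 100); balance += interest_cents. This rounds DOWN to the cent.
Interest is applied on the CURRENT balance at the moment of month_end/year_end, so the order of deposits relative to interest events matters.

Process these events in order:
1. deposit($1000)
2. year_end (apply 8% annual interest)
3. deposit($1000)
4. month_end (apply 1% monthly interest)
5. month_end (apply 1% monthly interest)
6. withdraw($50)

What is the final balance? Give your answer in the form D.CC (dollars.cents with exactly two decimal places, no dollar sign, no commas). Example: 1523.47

Answer: 2071.80

Derivation:
After 1 (deposit($1000)): balance=$1000.00 total_interest=$0.00
After 2 (year_end (apply 8% annual interest)): balance=$1080.00 total_interest=$80.00
After 3 (deposit($1000)): balance=$2080.00 total_interest=$80.00
After 4 (month_end (apply 1% monthly interest)): balance=$2100.80 total_interest=$100.80
After 5 (month_end (apply 1% monthly interest)): balance=$2121.80 total_interest=$121.80
After 6 (withdraw($50)): balance=$2071.80 total_interest=$121.80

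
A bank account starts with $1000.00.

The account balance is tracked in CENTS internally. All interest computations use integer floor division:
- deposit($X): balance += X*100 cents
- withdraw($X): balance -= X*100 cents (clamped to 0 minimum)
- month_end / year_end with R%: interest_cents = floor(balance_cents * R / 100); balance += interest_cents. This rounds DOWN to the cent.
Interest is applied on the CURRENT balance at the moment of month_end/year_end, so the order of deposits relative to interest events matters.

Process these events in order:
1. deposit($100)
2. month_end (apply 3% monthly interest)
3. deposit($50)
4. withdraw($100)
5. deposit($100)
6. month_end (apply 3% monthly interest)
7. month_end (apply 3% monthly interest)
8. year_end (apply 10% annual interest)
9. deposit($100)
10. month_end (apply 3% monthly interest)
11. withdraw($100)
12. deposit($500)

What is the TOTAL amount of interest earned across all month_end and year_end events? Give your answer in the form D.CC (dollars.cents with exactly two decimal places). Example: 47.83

Answer: 274.95

Derivation:
After 1 (deposit($100)): balance=$1100.00 total_interest=$0.00
After 2 (month_end (apply 3% monthly interest)): balance=$1133.00 total_interest=$33.00
After 3 (deposit($50)): balance=$1183.00 total_interest=$33.00
After 4 (withdraw($100)): balance=$1083.00 total_interest=$33.00
After 5 (deposit($100)): balance=$1183.00 total_interest=$33.00
After 6 (month_end (apply 3% monthly interest)): balance=$1218.49 total_interest=$68.49
After 7 (month_end (apply 3% monthly interest)): balance=$1255.04 total_interest=$105.04
After 8 (year_end (apply 10% annual interest)): balance=$1380.54 total_interest=$230.54
After 9 (deposit($100)): balance=$1480.54 total_interest=$230.54
After 10 (month_end (apply 3% monthly interest)): balance=$1524.95 total_interest=$274.95
After 11 (withdraw($100)): balance=$1424.95 total_interest=$274.95
After 12 (deposit($500)): balance=$1924.95 total_interest=$274.95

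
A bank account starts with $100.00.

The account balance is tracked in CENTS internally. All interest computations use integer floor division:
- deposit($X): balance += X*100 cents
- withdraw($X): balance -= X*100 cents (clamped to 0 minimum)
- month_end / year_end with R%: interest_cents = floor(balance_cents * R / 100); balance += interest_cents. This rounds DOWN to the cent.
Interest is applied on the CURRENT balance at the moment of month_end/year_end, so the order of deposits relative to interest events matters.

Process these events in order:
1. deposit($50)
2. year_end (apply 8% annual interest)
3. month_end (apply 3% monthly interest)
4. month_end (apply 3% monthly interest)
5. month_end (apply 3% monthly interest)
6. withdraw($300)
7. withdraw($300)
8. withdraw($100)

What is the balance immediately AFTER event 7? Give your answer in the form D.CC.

After 1 (deposit($50)): balance=$150.00 total_interest=$0.00
After 2 (year_end (apply 8% annual interest)): balance=$162.00 total_interest=$12.00
After 3 (month_end (apply 3% monthly interest)): balance=$166.86 total_interest=$16.86
After 4 (month_end (apply 3% monthly interest)): balance=$171.86 total_interest=$21.86
After 5 (month_end (apply 3% monthly interest)): balance=$177.01 total_interest=$27.01
After 6 (withdraw($300)): balance=$0.00 total_interest=$27.01
After 7 (withdraw($300)): balance=$0.00 total_interest=$27.01

Answer: 0.00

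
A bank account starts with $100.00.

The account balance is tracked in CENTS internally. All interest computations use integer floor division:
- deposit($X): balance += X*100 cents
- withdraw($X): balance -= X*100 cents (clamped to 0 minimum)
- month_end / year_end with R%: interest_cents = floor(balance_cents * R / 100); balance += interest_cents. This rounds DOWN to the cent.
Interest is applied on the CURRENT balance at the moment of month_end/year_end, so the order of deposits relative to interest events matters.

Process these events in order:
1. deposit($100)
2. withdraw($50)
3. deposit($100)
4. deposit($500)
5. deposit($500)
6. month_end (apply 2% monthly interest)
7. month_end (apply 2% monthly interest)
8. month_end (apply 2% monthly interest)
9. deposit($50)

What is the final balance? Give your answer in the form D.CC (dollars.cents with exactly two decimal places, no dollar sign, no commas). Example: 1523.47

After 1 (deposit($100)): balance=$200.00 total_interest=$0.00
After 2 (withdraw($50)): balance=$150.00 total_interest=$0.00
After 3 (deposit($100)): balance=$250.00 total_interest=$0.00
After 4 (deposit($500)): balance=$750.00 total_interest=$0.00
After 5 (deposit($500)): balance=$1250.00 total_interest=$0.00
After 6 (month_end (apply 2% monthly interest)): balance=$1275.00 total_interest=$25.00
After 7 (month_end (apply 2% monthly interest)): balance=$1300.50 total_interest=$50.50
After 8 (month_end (apply 2% monthly interest)): balance=$1326.51 total_interest=$76.51
After 9 (deposit($50)): balance=$1376.51 total_interest=$76.51

Answer: 1376.51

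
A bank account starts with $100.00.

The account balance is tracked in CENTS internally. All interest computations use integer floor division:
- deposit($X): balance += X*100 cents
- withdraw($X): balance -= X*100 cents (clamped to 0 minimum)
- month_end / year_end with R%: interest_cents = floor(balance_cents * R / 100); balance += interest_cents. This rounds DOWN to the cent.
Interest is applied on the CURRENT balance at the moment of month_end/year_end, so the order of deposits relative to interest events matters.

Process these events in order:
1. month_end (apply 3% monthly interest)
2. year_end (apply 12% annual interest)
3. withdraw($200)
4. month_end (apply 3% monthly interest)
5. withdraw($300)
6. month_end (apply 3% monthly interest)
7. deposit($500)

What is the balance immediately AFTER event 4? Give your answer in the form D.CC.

Answer: 0.00

Derivation:
After 1 (month_end (apply 3% monthly interest)): balance=$103.00 total_interest=$3.00
After 2 (year_end (apply 12% annual interest)): balance=$115.36 total_interest=$15.36
After 3 (withdraw($200)): balance=$0.00 total_interest=$15.36
After 4 (month_end (apply 3% monthly interest)): balance=$0.00 total_interest=$15.36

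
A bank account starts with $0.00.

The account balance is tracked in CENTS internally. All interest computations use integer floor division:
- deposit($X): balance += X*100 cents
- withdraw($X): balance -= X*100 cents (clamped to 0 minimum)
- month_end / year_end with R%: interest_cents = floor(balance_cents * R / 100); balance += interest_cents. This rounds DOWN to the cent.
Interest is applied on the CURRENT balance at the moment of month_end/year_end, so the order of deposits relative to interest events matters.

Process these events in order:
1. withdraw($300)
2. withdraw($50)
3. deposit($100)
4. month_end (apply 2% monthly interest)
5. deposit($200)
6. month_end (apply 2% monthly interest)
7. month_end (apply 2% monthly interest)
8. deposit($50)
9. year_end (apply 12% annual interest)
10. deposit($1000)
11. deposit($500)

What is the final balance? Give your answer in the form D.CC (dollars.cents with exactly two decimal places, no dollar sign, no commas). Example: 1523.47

Answer: 1907.90

Derivation:
After 1 (withdraw($300)): balance=$0.00 total_interest=$0.00
After 2 (withdraw($50)): balance=$0.00 total_interest=$0.00
After 3 (deposit($100)): balance=$100.00 total_interest=$0.00
After 4 (month_end (apply 2% monthly interest)): balance=$102.00 total_interest=$2.00
After 5 (deposit($200)): balance=$302.00 total_interest=$2.00
After 6 (month_end (apply 2% monthly interest)): balance=$308.04 total_interest=$8.04
After 7 (month_end (apply 2% monthly interest)): balance=$314.20 total_interest=$14.20
After 8 (deposit($50)): balance=$364.20 total_interest=$14.20
After 9 (year_end (apply 12% annual interest)): balance=$407.90 total_interest=$57.90
After 10 (deposit($1000)): balance=$1407.90 total_interest=$57.90
After 11 (deposit($500)): balance=$1907.90 total_interest=$57.90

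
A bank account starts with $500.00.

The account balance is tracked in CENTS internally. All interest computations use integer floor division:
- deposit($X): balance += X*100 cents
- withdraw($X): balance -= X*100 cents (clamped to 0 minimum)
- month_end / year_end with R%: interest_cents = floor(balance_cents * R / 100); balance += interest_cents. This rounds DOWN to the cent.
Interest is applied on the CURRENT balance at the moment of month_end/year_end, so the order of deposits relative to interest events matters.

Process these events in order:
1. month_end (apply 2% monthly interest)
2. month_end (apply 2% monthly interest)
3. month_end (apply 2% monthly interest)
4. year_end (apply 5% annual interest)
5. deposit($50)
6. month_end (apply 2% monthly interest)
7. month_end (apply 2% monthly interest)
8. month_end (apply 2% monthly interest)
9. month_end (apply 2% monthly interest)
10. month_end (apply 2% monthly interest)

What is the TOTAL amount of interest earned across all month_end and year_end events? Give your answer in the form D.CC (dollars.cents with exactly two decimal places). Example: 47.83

Answer: 120.30

Derivation:
After 1 (month_end (apply 2% monthly interest)): balance=$510.00 total_interest=$10.00
After 2 (month_end (apply 2% monthly interest)): balance=$520.20 total_interest=$20.20
After 3 (month_end (apply 2% monthly interest)): balance=$530.60 total_interest=$30.60
After 4 (year_end (apply 5% annual interest)): balance=$557.13 total_interest=$57.13
After 5 (deposit($50)): balance=$607.13 total_interest=$57.13
After 6 (month_end (apply 2% monthly interest)): balance=$619.27 total_interest=$69.27
After 7 (month_end (apply 2% monthly interest)): balance=$631.65 total_interest=$81.65
After 8 (month_end (apply 2% monthly interest)): balance=$644.28 total_interest=$94.28
After 9 (month_end (apply 2% monthly interest)): balance=$657.16 total_interest=$107.16
After 10 (month_end (apply 2% monthly interest)): balance=$670.30 total_interest=$120.30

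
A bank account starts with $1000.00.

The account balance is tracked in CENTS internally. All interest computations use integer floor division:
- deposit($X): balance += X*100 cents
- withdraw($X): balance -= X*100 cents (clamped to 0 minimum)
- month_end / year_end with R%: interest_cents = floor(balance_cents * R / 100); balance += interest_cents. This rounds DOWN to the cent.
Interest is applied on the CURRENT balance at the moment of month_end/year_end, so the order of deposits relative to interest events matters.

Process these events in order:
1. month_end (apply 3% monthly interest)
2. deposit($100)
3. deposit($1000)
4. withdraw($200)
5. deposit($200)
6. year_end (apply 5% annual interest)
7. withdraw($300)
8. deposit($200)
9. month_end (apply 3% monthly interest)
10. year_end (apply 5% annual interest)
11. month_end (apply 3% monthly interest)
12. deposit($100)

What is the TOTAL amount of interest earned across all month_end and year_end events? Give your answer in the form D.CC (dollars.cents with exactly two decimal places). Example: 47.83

Answer: 379.92

Derivation:
After 1 (month_end (apply 3% monthly interest)): balance=$1030.00 total_interest=$30.00
After 2 (deposit($100)): balance=$1130.00 total_interest=$30.00
After 3 (deposit($1000)): balance=$2130.00 total_interest=$30.00
After 4 (withdraw($200)): balance=$1930.00 total_interest=$30.00
After 5 (deposit($200)): balance=$2130.00 total_interest=$30.00
After 6 (year_end (apply 5% annual interest)): balance=$2236.50 total_interest=$136.50
After 7 (withdraw($300)): balance=$1936.50 total_interest=$136.50
After 8 (deposit($200)): balance=$2136.50 total_interest=$136.50
After 9 (month_end (apply 3% monthly interest)): balance=$2200.59 total_interest=$200.59
After 10 (year_end (apply 5% annual interest)): balance=$2310.61 total_interest=$310.61
After 11 (month_end (apply 3% monthly interest)): balance=$2379.92 total_interest=$379.92
After 12 (deposit($100)): balance=$2479.92 total_interest=$379.92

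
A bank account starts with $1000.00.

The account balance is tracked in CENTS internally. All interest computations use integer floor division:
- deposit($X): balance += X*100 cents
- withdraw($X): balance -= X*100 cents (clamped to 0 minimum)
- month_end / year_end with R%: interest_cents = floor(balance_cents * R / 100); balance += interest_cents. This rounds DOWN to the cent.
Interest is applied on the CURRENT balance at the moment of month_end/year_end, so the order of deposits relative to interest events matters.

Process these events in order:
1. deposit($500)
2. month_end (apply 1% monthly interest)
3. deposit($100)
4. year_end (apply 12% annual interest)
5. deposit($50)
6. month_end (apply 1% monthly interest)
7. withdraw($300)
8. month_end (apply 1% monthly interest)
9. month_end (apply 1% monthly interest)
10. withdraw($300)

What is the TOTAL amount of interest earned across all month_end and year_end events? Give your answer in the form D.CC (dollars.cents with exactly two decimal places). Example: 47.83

After 1 (deposit($500)): balance=$1500.00 total_interest=$0.00
After 2 (month_end (apply 1% monthly interest)): balance=$1515.00 total_interest=$15.00
After 3 (deposit($100)): balance=$1615.00 total_interest=$15.00
After 4 (year_end (apply 12% annual interest)): balance=$1808.80 total_interest=$208.80
After 5 (deposit($50)): balance=$1858.80 total_interest=$208.80
After 6 (month_end (apply 1% monthly interest)): balance=$1877.38 total_interest=$227.38
After 7 (withdraw($300)): balance=$1577.38 total_interest=$227.38
After 8 (month_end (apply 1% monthly interest)): balance=$1593.15 total_interest=$243.15
After 9 (month_end (apply 1% monthly interest)): balance=$1609.08 total_interest=$259.08
After 10 (withdraw($300)): balance=$1309.08 total_interest=$259.08

Answer: 259.08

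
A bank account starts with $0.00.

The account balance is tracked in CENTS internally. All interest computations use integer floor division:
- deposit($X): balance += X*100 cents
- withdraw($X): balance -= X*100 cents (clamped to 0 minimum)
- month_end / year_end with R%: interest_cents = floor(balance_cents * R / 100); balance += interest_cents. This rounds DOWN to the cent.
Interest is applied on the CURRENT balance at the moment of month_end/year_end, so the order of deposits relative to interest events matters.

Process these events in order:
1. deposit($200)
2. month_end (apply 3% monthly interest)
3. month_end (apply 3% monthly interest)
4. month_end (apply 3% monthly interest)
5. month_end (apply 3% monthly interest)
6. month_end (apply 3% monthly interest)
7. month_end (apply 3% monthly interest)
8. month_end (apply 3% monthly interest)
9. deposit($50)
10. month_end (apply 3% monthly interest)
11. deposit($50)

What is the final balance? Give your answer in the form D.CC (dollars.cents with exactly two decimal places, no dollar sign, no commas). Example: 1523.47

Answer: 354.82

Derivation:
After 1 (deposit($200)): balance=$200.00 total_interest=$0.00
After 2 (month_end (apply 3% monthly interest)): balance=$206.00 total_interest=$6.00
After 3 (month_end (apply 3% monthly interest)): balance=$212.18 total_interest=$12.18
After 4 (month_end (apply 3% monthly interest)): balance=$218.54 total_interest=$18.54
After 5 (month_end (apply 3% monthly interest)): balance=$225.09 total_interest=$25.09
After 6 (month_end (apply 3% monthly interest)): balance=$231.84 total_interest=$31.84
After 7 (month_end (apply 3% monthly interest)): balance=$238.79 total_interest=$38.79
After 8 (month_end (apply 3% monthly interest)): balance=$245.95 total_interest=$45.95
After 9 (deposit($50)): balance=$295.95 total_interest=$45.95
After 10 (month_end (apply 3% monthly interest)): balance=$304.82 total_interest=$54.82
After 11 (deposit($50)): balance=$354.82 total_interest=$54.82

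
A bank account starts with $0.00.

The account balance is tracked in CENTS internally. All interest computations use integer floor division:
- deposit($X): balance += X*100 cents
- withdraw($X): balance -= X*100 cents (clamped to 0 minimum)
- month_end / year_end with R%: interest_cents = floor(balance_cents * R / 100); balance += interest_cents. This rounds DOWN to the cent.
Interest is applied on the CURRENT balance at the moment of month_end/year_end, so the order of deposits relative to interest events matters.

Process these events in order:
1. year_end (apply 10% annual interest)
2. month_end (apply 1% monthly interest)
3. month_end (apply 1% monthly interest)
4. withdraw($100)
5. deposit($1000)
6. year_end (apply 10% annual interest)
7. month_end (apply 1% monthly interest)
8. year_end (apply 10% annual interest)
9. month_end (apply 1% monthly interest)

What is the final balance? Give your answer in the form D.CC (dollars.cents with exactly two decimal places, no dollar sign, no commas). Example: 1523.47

After 1 (year_end (apply 10% annual interest)): balance=$0.00 total_interest=$0.00
After 2 (month_end (apply 1% monthly interest)): balance=$0.00 total_interest=$0.00
After 3 (month_end (apply 1% monthly interest)): balance=$0.00 total_interest=$0.00
After 4 (withdraw($100)): balance=$0.00 total_interest=$0.00
After 5 (deposit($1000)): balance=$1000.00 total_interest=$0.00
After 6 (year_end (apply 10% annual interest)): balance=$1100.00 total_interest=$100.00
After 7 (month_end (apply 1% monthly interest)): balance=$1111.00 total_interest=$111.00
After 8 (year_end (apply 10% annual interest)): balance=$1222.10 total_interest=$222.10
After 9 (month_end (apply 1% monthly interest)): balance=$1234.32 total_interest=$234.32

Answer: 1234.32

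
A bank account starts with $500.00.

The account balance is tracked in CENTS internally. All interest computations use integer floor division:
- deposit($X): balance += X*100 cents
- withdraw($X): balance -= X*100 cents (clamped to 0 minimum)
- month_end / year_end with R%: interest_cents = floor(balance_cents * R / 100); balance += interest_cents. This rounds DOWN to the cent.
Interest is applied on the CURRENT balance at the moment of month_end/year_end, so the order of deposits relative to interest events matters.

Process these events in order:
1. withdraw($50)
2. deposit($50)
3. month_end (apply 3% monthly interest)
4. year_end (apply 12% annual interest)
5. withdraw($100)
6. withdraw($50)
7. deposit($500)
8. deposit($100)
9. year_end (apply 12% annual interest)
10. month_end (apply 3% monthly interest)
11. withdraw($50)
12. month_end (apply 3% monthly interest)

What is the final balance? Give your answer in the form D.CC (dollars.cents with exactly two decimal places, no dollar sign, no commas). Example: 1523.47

After 1 (withdraw($50)): balance=$450.00 total_interest=$0.00
After 2 (deposit($50)): balance=$500.00 total_interest=$0.00
After 3 (month_end (apply 3% monthly interest)): balance=$515.00 total_interest=$15.00
After 4 (year_end (apply 12% annual interest)): balance=$576.80 total_interest=$76.80
After 5 (withdraw($100)): balance=$476.80 total_interest=$76.80
After 6 (withdraw($50)): balance=$426.80 total_interest=$76.80
After 7 (deposit($500)): balance=$926.80 total_interest=$76.80
After 8 (deposit($100)): balance=$1026.80 total_interest=$76.80
After 9 (year_end (apply 12% annual interest)): balance=$1150.01 total_interest=$200.01
After 10 (month_end (apply 3% monthly interest)): balance=$1184.51 total_interest=$234.51
After 11 (withdraw($50)): balance=$1134.51 total_interest=$234.51
After 12 (month_end (apply 3% monthly interest)): balance=$1168.54 total_interest=$268.54

Answer: 1168.54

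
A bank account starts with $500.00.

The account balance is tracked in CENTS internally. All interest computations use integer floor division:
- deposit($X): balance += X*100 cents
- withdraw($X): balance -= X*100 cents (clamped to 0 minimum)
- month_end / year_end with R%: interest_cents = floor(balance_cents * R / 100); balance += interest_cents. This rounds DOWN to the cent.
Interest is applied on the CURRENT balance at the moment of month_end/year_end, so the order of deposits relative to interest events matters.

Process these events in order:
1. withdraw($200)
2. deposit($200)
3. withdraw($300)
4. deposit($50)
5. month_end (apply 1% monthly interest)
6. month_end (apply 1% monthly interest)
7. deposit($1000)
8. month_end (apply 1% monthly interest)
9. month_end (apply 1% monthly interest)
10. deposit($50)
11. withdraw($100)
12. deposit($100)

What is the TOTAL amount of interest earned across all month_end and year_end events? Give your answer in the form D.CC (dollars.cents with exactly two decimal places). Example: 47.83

After 1 (withdraw($200)): balance=$300.00 total_interest=$0.00
After 2 (deposit($200)): balance=$500.00 total_interest=$0.00
After 3 (withdraw($300)): balance=$200.00 total_interest=$0.00
After 4 (deposit($50)): balance=$250.00 total_interest=$0.00
After 5 (month_end (apply 1% monthly interest)): balance=$252.50 total_interest=$2.50
After 6 (month_end (apply 1% monthly interest)): balance=$255.02 total_interest=$5.02
After 7 (deposit($1000)): balance=$1255.02 total_interest=$5.02
After 8 (month_end (apply 1% monthly interest)): balance=$1267.57 total_interest=$17.57
After 9 (month_end (apply 1% monthly interest)): balance=$1280.24 total_interest=$30.24
After 10 (deposit($50)): balance=$1330.24 total_interest=$30.24
After 11 (withdraw($100)): balance=$1230.24 total_interest=$30.24
After 12 (deposit($100)): balance=$1330.24 total_interest=$30.24

Answer: 30.24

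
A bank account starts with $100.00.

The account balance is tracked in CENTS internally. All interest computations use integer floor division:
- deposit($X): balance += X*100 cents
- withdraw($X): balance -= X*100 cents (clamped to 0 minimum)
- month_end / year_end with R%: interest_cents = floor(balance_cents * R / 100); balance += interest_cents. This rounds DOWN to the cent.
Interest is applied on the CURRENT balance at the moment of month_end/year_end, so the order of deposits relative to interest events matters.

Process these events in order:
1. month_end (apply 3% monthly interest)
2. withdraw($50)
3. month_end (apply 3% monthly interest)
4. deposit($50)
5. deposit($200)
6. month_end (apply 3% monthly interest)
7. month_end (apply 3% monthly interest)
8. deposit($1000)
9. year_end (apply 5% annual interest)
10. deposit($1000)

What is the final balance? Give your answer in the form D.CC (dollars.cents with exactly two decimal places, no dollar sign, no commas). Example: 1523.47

Answer: 2389.28

Derivation:
After 1 (month_end (apply 3% monthly interest)): balance=$103.00 total_interest=$3.00
After 2 (withdraw($50)): balance=$53.00 total_interest=$3.00
After 3 (month_end (apply 3% monthly interest)): balance=$54.59 total_interest=$4.59
After 4 (deposit($50)): balance=$104.59 total_interest=$4.59
After 5 (deposit($200)): balance=$304.59 total_interest=$4.59
After 6 (month_end (apply 3% monthly interest)): balance=$313.72 total_interest=$13.72
After 7 (month_end (apply 3% monthly interest)): balance=$323.13 total_interest=$23.13
After 8 (deposit($1000)): balance=$1323.13 total_interest=$23.13
After 9 (year_end (apply 5% annual interest)): balance=$1389.28 total_interest=$89.28
After 10 (deposit($1000)): balance=$2389.28 total_interest=$89.28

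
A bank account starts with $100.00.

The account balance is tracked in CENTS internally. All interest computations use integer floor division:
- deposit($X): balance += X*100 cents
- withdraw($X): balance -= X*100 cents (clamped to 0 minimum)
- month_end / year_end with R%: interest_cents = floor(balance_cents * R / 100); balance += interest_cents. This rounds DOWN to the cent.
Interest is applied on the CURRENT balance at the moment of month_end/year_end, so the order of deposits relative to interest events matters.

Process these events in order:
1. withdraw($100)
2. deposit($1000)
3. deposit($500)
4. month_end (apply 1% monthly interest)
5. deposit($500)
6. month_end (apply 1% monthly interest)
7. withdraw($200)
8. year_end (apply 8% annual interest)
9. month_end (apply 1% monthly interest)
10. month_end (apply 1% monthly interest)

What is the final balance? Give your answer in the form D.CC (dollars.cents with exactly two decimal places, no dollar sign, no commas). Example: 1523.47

Answer: 2021.78

Derivation:
After 1 (withdraw($100)): balance=$0.00 total_interest=$0.00
After 2 (deposit($1000)): balance=$1000.00 total_interest=$0.00
After 3 (deposit($500)): balance=$1500.00 total_interest=$0.00
After 4 (month_end (apply 1% monthly interest)): balance=$1515.00 total_interest=$15.00
After 5 (deposit($500)): balance=$2015.00 total_interest=$15.00
After 6 (month_end (apply 1% monthly interest)): balance=$2035.15 total_interest=$35.15
After 7 (withdraw($200)): balance=$1835.15 total_interest=$35.15
After 8 (year_end (apply 8% annual interest)): balance=$1981.96 total_interest=$181.96
After 9 (month_end (apply 1% monthly interest)): balance=$2001.77 total_interest=$201.77
After 10 (month_end (apply 1% monthly interest)): balance=$2021.78 total_interest=$221.78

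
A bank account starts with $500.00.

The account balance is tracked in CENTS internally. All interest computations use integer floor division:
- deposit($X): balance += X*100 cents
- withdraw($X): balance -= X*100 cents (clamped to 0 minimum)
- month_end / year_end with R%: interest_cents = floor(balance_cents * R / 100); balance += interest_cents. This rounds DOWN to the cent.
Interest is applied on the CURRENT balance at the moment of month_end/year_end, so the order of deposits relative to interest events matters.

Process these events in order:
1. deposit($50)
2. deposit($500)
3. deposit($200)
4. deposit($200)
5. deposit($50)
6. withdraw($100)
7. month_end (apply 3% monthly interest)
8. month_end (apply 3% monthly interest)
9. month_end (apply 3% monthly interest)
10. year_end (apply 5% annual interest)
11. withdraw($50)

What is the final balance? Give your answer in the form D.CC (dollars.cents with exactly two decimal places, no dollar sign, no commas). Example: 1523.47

Answer: 1556.30

Derivation:
After 1 (deposit($50)): balance=$550.00 total_interest=$0.00
After 2 (deposit($500)): balance=$1050.00 total_interest=$0.00
After 3 (deposit($200)): balance=$1250.00 total_interest=$0.00
After 4 (deposit($200)): balance=$1450.00 total_interest=$0.00
After 5 (deposit($50)): balance=$1500.00 total_interest=$0.00
After 6 (withdraw($100)): balance=$1400.00 total_interest=$0.00
After 7 (month_end (apply 3% monthly interest)): balance=$1442.00 total_interest=$42.00
After 8 (month_end (apply 3% monthly interest)): balance=$1485.26 total_interest=$85.26
After 9 (month_end (apply 3% monthly interest)): balance=$1529.81 total_interest=$129.81
After 10 (year_end (apply 5% annual interest)): balance=$1606.30 total_interest=$206.30
After 11 (withdraw($50)): balance=$1556.30 total_interest=$206.30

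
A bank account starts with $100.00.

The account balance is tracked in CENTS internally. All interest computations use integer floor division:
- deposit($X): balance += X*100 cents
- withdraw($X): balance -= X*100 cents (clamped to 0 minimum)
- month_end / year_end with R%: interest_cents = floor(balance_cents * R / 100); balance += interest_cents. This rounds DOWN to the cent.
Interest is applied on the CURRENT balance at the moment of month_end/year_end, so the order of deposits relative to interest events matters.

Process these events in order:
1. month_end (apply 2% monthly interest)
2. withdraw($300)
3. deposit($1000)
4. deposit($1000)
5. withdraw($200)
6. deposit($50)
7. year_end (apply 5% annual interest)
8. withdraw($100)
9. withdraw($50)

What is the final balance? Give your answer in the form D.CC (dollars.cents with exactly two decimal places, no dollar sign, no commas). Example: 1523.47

After 1 (month_end (apply 2% monthly interest)): balance=$102.00 total_interest=$2.00
After 2 (withdraw($300)): balance=$0.00 total_interest=$2.00
After 3 (deposit($1000)): balance=$1000.00 total_interest=$2.00
After 4 (deposit($1000)): balance=$2000.00 total_interest=$2.00
After 5 (withdraw($200)): balance=$1800.00 total_interest=$2.00
After 6 (deposit($50)): balance=$1850.00 total_interest=$2.00
After 7 (year_end (apply 5% annual interest)): balance=$1942.50 total_interest=$94.50
After 8 (withdraw($100)): balance=$1842.50 total_interest=$94.50
After 9 (withdraw($50)): balance=$1792.50 total_interest=$94.50

Answer: 1792.50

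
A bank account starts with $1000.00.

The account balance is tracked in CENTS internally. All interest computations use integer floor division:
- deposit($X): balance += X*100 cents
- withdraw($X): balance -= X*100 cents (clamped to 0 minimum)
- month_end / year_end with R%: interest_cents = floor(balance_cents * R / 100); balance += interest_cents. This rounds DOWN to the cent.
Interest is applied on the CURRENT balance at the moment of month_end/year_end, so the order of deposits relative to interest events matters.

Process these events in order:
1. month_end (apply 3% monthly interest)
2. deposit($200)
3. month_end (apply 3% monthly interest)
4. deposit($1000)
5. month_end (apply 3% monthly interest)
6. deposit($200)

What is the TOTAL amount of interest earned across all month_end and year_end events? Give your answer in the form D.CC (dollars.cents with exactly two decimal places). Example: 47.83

Answer: 134.90

Derivation:
After 1 (month_end (apply 3% monthly interest)): balance=$1030.00 total_interest=$30.00
After 2 (deposit($200)): balance=$1230.00 total_interest=$30.00
After 3 (month_end (apply 3% monthly interest)): balance=$1266.90 total_interest=$66.90
After 4 (deposit($1000)): balance=$2266.90 total_interest=$66.90
After 5 (month_end (apply 3% monthly interest)): balance=$2334.90 total_interest=$134.90
After 6 (deposit($200)): balance=$2534.90 total_interest=$134.90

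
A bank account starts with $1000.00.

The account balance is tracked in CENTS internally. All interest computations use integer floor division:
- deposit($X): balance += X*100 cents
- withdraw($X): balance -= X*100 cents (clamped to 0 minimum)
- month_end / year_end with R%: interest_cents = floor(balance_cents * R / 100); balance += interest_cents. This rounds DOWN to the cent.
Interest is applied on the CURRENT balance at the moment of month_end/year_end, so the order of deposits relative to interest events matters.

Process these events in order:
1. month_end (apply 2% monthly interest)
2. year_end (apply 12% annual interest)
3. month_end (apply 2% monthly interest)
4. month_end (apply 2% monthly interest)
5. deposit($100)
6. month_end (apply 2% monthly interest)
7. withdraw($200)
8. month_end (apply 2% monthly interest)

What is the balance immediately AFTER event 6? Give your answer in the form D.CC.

Answer: 1314.31

Derivation:
After 1 (month_end (apply 2% monthly interest)): balance=$1020.00 total_interest=$20.00
After 2 (year_end (apply 12% annual interest)): balance=$1142.40 total_interest=$142.40
After 3 (month_end (apply 2% monthly interest)): balance=$1165.24 total_interest=$165.24
After 4 (month_end (apply 2% monthly interest)): balance=$1188.54 total_interest=$188.54
After 5 (deposit($100)): balance=$1288.54 total_interest=$188.54
After 6 (month_end (apply 2% monthly interest)): balance=$1314.31 total_interest=$214.31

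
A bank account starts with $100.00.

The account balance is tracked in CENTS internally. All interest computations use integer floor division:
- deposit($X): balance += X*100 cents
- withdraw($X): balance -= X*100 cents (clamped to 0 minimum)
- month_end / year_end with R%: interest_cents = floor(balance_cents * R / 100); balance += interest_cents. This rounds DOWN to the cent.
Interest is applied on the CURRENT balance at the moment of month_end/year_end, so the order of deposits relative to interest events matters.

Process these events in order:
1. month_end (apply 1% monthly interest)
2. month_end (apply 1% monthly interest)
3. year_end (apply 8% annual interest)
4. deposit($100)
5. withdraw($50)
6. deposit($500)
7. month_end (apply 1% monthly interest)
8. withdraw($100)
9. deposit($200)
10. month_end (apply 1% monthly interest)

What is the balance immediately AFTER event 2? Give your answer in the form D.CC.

Answer: 102.01

Derivation:
After 1 (month_end (apply 1% monthly interest)): balance=$101.00 total_interest=$1.00
After 2 (month_end (apply 1% monthly interest)): balance=$102.01 total_interest=$2.01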